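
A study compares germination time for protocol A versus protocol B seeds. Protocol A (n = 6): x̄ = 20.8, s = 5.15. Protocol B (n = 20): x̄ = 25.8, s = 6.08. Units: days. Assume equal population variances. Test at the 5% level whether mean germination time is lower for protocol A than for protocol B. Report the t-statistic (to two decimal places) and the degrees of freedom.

t = -1.82, df = 24

Let group 1 = protocol A, group 2 = protocol B. H0: μ_1 = μ_2; H1: μ_1 < μ_2 (two-sample pooled-variance t-test, left-tailed).
s_p² = [(6−1)·5.15² + (20−1)·6.08²]/(6+20−2) = 34.7906
t = (20.8 − 25.8)/√[34.7906·(1/6 + 1/20)] = -1.82
df = n₁ + n₂ − 2 = 24
p-value = P(T ≤ -1.82) ≈ 0.041
Since p ≈ 0.041 < α = 0.05, reject H0; the evidence is statistically significant.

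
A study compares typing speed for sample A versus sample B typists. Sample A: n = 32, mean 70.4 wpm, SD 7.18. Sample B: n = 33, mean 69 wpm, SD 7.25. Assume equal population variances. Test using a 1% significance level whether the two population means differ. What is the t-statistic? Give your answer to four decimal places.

Let group 1 = sample A, group 2 = sample B. H0: μ_1 = μ_2; H1: μ_1 ≠ μ_2 (two-sample pooled-variance t-test, two-sided).
s_p² = [(32−1)·7.18² + (33−1)·7.25²]/(32+33−2) = 52.0655
t = (70.4 − 69)/√[52.0655·(1/32 + 1/33)] = 0.7820
df = n₁ + n₂ − 2 = 63
Two-sided p-value ≈ 0.437
Since p ≈ 0.437 > α = 0.01, fail to reject H0; the evidence is not statistically significant.

0.7820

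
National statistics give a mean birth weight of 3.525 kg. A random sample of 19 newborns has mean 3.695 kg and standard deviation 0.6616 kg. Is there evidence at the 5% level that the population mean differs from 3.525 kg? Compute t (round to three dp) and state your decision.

t = 1.120; fail to reject H0

H0: μ = 3.525; H1: μ ≠ 3.525 (one-sample t-test, two-sided).
t = (x̄ − μ₀)/(s/√n) = (3.695 − 3.525)/(0.6616/√19) = 1.120
df = n − 1 = 18
Two-sided p-value ≈ 0.2774
Since p ≈ 0.2774 > α = 0.05, fail to reject H0; the data do not provide sufficient evidence against H0.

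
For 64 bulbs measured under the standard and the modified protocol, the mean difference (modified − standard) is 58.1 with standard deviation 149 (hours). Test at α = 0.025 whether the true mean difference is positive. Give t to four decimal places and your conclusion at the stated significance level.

H0: μ_d = 0; H1: μ_d > 0 (paired t-test on the differences, right-tailed).
t = d̄/(s_d/√n) = 58.1/(149/√64) = 3.1195
df = n − 1 = 63
p-value = P(T ≥ 3.1195) ≈ 0.001
Since p ≈ 0.001 < α = 0.025, reject H0; the data support H1.

t = 3.1195; reject H0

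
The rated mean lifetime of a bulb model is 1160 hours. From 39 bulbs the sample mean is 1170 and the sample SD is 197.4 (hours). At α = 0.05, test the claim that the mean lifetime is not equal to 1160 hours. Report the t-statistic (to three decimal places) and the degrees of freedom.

H0: μ = 1160; H1: μ ≠ 1160 (one-sample t-test, two-sided).
t = (x̄ − μ₀)/(s/√n) = (1170 − 1160)/(197.4/√39) = 0.316
df = n − 1 = 38
Two-sided p-value ≈ 0.753
Since p ≈ 0.753 > α = 0.05, fail to reject H0; the evidence is not statistically significant.

t = 0.316, df = 38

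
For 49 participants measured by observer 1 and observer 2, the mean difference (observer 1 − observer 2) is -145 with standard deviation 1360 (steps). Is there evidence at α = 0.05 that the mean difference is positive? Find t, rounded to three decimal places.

-0.746

H0: μ_d = 0; H1: μ_d > 0 (paired t-test on the differences, right-tailed).
t = d̄/(s_d/√n) = -145/(1360/√49) = -0.746
df = n − 1 = 48
p-value = P(T ≥ -0.746) ≈ 0.770
Since p ≈ 0.770 > α = 0.05, fail to reject H0; the data do not provide sufficient evidence against H0.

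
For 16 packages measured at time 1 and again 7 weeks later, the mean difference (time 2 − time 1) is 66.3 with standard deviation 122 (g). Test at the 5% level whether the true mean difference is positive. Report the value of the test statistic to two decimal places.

H0: μ_d = 0; H1: μ_d > 0 (paired t-test on the differences, right-tailed).
t = d̄/(s_d/√n) = 66.3/(122/√16) = 2.17
df = n − 1 = 15
p-value = P(T ≥ 2.17) ≈ 0.0231
Since p ≈ 0.0231 < α = 0.05, reject H0; the data support H1.

2.17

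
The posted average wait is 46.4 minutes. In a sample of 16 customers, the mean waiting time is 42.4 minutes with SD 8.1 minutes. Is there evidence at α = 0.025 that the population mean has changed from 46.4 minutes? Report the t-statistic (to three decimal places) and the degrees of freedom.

H0: μ = 46.4; H1: μ ≠ 46.4 (one-sample t-test, two-sided).
t = (x̄ − μ₀)/(s/√n) = (42.4 − 46.4)/(8.1/√16) = -1.975
df = n − 1 = 15
Two-sided p-value ≈ 0.067
Since p ≈ 0.067 > α = 0.025, fail to reject H0; the evidence is not statistically significant.

t = -1.975, df = 15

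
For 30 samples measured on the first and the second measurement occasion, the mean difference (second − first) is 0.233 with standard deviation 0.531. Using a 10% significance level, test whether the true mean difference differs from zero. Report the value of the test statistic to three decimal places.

2.403

H0: μ_d = 0; H1: μ_d ≠ 0 (paired t-test on the differences, two-sided).
t = d̄/(s_d/√n) = 0.233/(0.531/√30) = 2.403
df = n − 1 = 29
Two-sided p-value ≈ 0.023
Since p ≈ 0.023 < α = 0.1, reject H0; the evidence is statistically significant.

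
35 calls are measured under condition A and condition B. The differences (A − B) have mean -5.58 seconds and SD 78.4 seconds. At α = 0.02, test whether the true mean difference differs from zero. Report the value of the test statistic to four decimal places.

-0.4211

H0: μ_d = 0; H1: μ_d ≠ 0 (paired t-test on the differences, two-sided).
t = d̄/(s_d/√n) = -5.58/(78.4/√35) = -0.4211
df = n − 1 = 34
Two-sided p-value ≈ 0.6764
Since p ≈ 0.6764 > α = 0.02, fail to reject H0; the data do not provide sufficient evidence against H0.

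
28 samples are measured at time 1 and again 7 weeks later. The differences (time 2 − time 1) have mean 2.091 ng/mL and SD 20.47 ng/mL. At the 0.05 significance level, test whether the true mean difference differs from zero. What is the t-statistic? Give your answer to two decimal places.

0.54

H0: μ_d = 0; H1: μ_d ≠ 0 (paired t-test on the differences, two-sided).
t = d̄/(s_d/√n) = 2.091/(20.47/√28) = 0.54
df = n − 1 = 27
Two-sided p-value ≈ 0.5933
Since p ≈ 0.5933 > α = 0.05, fail to reject H0; the evidence is not statistically significant.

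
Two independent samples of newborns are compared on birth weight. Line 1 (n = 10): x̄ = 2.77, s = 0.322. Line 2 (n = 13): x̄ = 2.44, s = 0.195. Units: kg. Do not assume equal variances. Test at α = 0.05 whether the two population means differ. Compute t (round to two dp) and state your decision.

Let group 1 = line 1, group 2 = line 2. H0: μ_1 = μ_2; H1: μ_1 ≠ μ_2 (Welch's two-sample t-test, two-sided).
t = (x̄_1 − x̄_2)/√(s_1²/n_1 + s_2²/n_2) = (2.77 − 2.44)/√(0.322²/10 + 0.195²/13) = 2.86
Welch–Satterthwaite df ≈ 13.96
Two-sided p-value ≈ 0.013
Since p ≈ 0.013 < α = 0.05, reject H0; the evidence is statistically significant.

t = 2.86; reject H0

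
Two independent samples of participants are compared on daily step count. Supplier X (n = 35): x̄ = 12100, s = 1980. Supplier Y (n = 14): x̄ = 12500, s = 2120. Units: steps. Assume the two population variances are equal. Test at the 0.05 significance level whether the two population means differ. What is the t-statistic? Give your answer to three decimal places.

-0.626

Let group 1 = supplier X, group 2 = supplier Y. H0: μ_1 = μ_2; H1: μ_1 ≠ μ_2 (two-sample pooled-variance t-test, two-sided).
s_p² = [(35−1)·1980² + (14−1)·2120²]/(35+14−2) = 4079170
t = (12100 − 12500)/√[4079170·(1/35 + 1/14)] = -0.626
df = n₁ + n₂ − 2 = 47
Two-sided p-value ≈ 0.534
Since p ≈ 0.534 > α = 0.05, fail to reject H0; the evidence is not statistically significant.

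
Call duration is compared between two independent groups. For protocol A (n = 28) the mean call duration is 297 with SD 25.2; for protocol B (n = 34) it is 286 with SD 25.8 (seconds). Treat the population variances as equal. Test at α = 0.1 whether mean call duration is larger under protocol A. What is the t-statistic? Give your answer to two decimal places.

Let group 1 = protocol A, group 2 = protocol B. H0: μ_1 = μ_2; H1: μ_1 > μ_2 (two-sample pooled-variance t-test, right-tailed).
s_p² = [(28−1)·25.2² + (34−1)·25.8²]/(28+34−2) = 651.87
t = (297 − 286)/√[651.87·(1/28 + 1/34)] = 1.69
df = n₁ + n₂ − 2 = 60
p-value = P(T ≥ 1.69) ≈ 0.0483
Since p ≈ 0.0483 < α = 0.1, reject H0; the data support H1.

1.69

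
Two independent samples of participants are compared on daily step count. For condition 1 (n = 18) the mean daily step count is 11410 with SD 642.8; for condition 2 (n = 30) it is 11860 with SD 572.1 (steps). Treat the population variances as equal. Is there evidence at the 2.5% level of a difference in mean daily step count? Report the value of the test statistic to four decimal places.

-2.5189

Let group 1 = condition 1, group 2 = condition 2. H0: μ_1 = μ_2; H1: μ_1 ≠ μ_2 (two-sample pooled-variance t-test, two-sided).
s_p² = [(18−1)·642.8² + (30−1)·572.1²]/(18+30−2) = 359042
t = (11410 − 11860)/√[359042·(1/18 + 1/30)] = -2.5189
df = n₁ + n₂ − 2 = 46
Two-sided p-value ≈ 0.0153
Since p ≈ 0.0153 < α = 0.025, reject H0; the evidence is statistically significant.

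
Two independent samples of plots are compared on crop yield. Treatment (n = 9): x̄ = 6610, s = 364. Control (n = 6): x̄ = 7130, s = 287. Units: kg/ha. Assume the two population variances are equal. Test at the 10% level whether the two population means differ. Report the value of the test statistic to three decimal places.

Let group 1 = treatment, group 2 = control. H0: μ_1 = μ_2; H1: μ_1 ≠ μ_2 (two-sample pooled-variance t-test, two-sided).
s_p² = [(9−1)·364² + (6−1)·287²]/(9+6−2) = 113216
t = (6610 − 7130)/√[113216·(1/9 + 1/6)] = -2.932
df = n₁ + n₂ − 2 = 13
Two-sided p-value ≈ 0.012
Since p ≈ 0.012 < α = 0.1, reject H0; the data support H1.

-2.932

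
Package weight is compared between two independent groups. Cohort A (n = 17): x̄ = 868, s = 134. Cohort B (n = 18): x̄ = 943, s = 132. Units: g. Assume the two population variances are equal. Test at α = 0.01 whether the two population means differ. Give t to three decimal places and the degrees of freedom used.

Let group 1 = cohort A, group 2 = cohort B. H0: μ_1 = μ_2; H1: μ_1 ≠ μ_2 (two-sample pooled-variance t-test, two-sided).
s_p² = [(17−1)·134² + (18−1)·132²]/(17+18−2) = 17681.9
t = (868 − 943)/√[17681.9·(1/17 + 1/18)] = -1.668
df = n₁ + n₂ − 2 = 33
Two-sided p-value ≈ 0.1048
Since p ≈ 0.1048 > α = 0.01, fail to reject H0; the evidence is not statistically significant.

t = -1.668, df = 33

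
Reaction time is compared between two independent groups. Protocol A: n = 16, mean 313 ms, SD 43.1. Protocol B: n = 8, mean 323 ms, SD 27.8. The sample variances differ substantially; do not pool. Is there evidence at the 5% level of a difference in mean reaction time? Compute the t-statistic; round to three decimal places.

Let group 1 = protocol A, group 2 = protocol B. H0: μ_1 = μ_2; H1: μ_1 ≠ μ_2 (Welch's two-sample t-test, two-sided).
t = (x̄_1 − x̄_2)/√(s_1²/n_1 + s_2²/n_2) = (313 − 323)/√(43.1²/16 + 27.8²/8) = -0.686
Welch–Satterthwaite df ≈ 20.27
Two-sided p-value ≈ 0.501
Since p ≈ 0.501 > α = 0.05, fail to reject H0; the evidence is not statistically significant.

-0.686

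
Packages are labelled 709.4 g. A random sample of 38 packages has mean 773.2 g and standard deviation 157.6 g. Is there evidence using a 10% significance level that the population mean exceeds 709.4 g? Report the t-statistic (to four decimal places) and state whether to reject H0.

t = 2.4955; reject H0

H0: μ = 709.4; H1: μ > 709.4 (one-sample t-test, right-tailed).
t = (x̄ − μ₀)/(s/√n) = (773.2 − 709.4)/(157.6/√38) = 2.4955
df = n − 1 = 37
p-value = P(T ≥ 2.4955) ≈ 0.0086
Since p ≈ 0.0086 < α = 0.1, reject H0; the data support H1.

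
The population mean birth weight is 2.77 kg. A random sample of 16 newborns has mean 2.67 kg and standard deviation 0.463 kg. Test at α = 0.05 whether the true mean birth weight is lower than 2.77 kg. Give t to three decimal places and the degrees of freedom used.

H0: μ = 2.77; H1: μ < 2.77 (one-sample t-test, left-tailed).
t = (x̄ − μ₀)/(s/√n) = (2.67 − 2.77)/(0.463/√16) = -0.864
df = n − 1 = 15
p-value = P(T ≤ -0.864) ≈ 0.201
Since p ≈ 0.201 > α = 0.05, fail to reject H0; the data do not provide sufficient evidence against H0.

t = -0.864, df = 15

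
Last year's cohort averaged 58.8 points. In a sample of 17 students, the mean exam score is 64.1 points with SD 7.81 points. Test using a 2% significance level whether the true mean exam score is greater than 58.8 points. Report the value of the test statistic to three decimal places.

2.798

H0: μ = 58.8; H1: μ > 58.8 (one-sample t-test, right-tailed).
t = (x̄ − μ₀)/(s/√n) = (64.1 − 58.8)/(7.81/√17) = 2.798
df = n − 1 = 16
p-value = P(T ≥ 2.798) ≈ 0.006
Since p ≈ 0.006 < α = 0.02, reject H0; the evidence is statistically significant.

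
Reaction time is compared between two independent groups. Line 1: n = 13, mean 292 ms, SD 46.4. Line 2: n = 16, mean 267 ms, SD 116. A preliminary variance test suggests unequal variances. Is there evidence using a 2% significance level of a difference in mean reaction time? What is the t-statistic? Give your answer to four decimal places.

Let group 1 = line 1, group 2 = line 2. H0: μ_1 = μ_2; H1: μ_1 ≠ μ_2 (Welch's two-sample t-test, two-sided).
t = (x̄_1 − x̄_2)/√(s_1²/n_1 + s_2²/n_2) = (292 − 267)/√(46.4²/13 + 116²/16) = 0.7880
Welch–Satterthwaite df ≈ 20.50
Two-sided p-value ≈ 0.440
Since p ≈ 0.440 > α = 0.02, fail to reject H0; the data do not provide sufficient evidence against H0.

0.7880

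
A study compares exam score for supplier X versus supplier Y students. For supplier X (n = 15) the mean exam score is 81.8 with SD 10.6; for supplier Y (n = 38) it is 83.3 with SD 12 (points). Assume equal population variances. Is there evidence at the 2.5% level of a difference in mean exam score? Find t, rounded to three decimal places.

Let group 1 = supplier X, group 2 = supplier Y. H0: μ_1 = μ_2; H1: μ_1 ≠ μ_2 (two-sample pooled-variance t-test, two-sided).
s_p² = [(15−1)·10.6² + (38−1)·12²]/(15+38−2) = 135.315
t = (81.8 − 83.3)/√[135.315·(1/15 + 1/38)] = -0.423
df = n₁ + n₂ − 2 = 51
Two-sided p-value ≈ 0.6742
Since p ≈ 0.6742 > α = 0.025, fail to reject H0; the evidence is not statistically significant.

-0.423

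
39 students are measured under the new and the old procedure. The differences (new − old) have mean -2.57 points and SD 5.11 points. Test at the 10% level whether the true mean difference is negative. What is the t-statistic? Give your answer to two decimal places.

H0: μ_d = 0; H1: μ_d < 0 (paired t-test on the differences, left-tailed).
t = d̄/(s_d/√n) = -2.57/(5.11/√39) = -3.14
df = n − 1 = 38
p-value = P(T ≤ -3.14) ≈ 0.0016
Since p ≈ 0.0016 < α = 0.1, reject H0; the evidence is statistically significant.

-3.14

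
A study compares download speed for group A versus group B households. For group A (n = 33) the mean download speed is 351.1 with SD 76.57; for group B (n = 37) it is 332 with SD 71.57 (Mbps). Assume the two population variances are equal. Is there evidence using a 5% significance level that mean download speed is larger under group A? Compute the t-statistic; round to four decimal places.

Let group 1 = group A, group 2 = group B. H0: μ_1 = μ_2; H1: μ_1 > μ_2 (two-sample pooled-variance t-test, right-tailed).
s_p² = [(33−1)·76.57² + (37−1)·71.57²]/(33+37−2) = 5470.83
t = (351.1 − 332)/√[5470.83·(1/33 + 1/37)] = 1.0785
df = n₁ + n₂ − 2 = 68
p-value = P(T ≥ 1.0785) ≈ 0.142
Since p ≈ 0.142 > α = 0.05, fail to reject H0; the data do not provide sufficient evidence against H0.

1.0785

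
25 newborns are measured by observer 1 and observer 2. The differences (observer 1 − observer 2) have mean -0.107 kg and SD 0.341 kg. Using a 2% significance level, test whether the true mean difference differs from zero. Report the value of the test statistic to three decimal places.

-1.569

H0: μ_d = 0; H1: μ_d ≠ 0 (paired t-test on the differences, two-sided).
t = d̄/(s_d/√n) = -0.107/(0.341/√25) = -1.569
df = n − 1 = 24
Two-sided p-value ≈ 0.1298
Since p ≈ 0.1298 > α = 0.02, fail to reject H0; the evidence is not statistically significant.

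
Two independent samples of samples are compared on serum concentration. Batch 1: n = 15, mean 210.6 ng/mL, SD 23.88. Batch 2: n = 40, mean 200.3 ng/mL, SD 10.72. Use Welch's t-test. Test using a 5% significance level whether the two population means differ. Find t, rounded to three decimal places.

Let group 1 = batch 1, group 2 = batch 2. H0: μ_1 = μ_2; H1: μ_1 ≠ μ_2 (Welch's two-sample t-test, two-sided).
t = (x̄_1 − x̄_2)/√(s_1²/n_1 + s_2²/n_2) = (210.6 − 200.3)/√(23.88²/15 + 10.72²/40) = 1.611
Welch–Satterthwaite df ≈ 16.16
Two-sided p-value ≈ 0.1266
Since p ≈ 0.1266 > α = 0.05, fail to reject H0; the evidence is not statistically significant.

1.611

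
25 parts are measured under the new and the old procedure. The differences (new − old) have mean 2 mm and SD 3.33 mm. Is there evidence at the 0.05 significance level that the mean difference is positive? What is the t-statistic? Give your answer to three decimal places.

3.003

H0: μ_d = 0; H1: μ_d > 0 (paired t-test on the differences, right-tailed).
t = d̄/(s_d/√n) = 2/(3.33/√25) = 3.003
df = n − 1 = 24
p-value = P(T ≥ 3.003) ≈ 0.003
Since p ≈ 0.003 < α = 0.05, reject H0; the evidence is statistically significant.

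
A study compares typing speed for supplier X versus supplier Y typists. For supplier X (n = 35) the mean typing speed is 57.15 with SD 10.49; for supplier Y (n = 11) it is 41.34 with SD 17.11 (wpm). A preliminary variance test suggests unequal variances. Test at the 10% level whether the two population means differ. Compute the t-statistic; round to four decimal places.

Let group 1 = supplier X, group 2 = supplier Y. H0: μ_1 = μ_2; H1: μ_1 ≠ μ_2 (Welch's two-sample t-test, two-sided).
t = (x̄_1 − x̄_2)/√(s_1²/n_1 + s_2²/n_2) = (57.15 − 41.34)/√(10.49²/35 + 17.11²/11) = 2.8982
Welch–Satterthwaite df ≈ 12.45
Two-sided p-value ≈ 0.0129
Since p ≈ 0.0129 < α = 0.1, reject H0; the data support H1.

2.8982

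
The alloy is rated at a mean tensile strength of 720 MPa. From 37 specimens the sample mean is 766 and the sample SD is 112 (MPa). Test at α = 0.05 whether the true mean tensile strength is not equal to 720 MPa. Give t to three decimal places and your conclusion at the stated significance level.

t = 2.498; reject H0

H0: μ = 720; H1: μ ≠ 720 (one-sample t-test, two-sided).
t = (x̄ − μ₀)/(s/√n) = (766 − 720)/(112/√37) = 2.498
df = n − 1 = 36
Two-sided p-value ≈ 0.017
Since p ≈ 0.017 < α = 0.05, reject H0; the evidence is statistically significant.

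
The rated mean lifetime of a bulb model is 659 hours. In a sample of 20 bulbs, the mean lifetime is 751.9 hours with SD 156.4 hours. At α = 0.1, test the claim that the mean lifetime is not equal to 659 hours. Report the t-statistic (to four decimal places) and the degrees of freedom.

H0: μ = 659; H1: μ ≠ 659 (one-sample t-test, two-sided).
t = (x̄ − μ₀)/(s/√n) = (751.9 − 659)/(156.4/√20) = 2.6564
df = n − 1 = 19
Two-sided p-value ≈ 0.0156
Since p ≈ 0.0156 < α = 0.1, reject H0; the evidence is statistically significant.

t = 2.6564, df = 19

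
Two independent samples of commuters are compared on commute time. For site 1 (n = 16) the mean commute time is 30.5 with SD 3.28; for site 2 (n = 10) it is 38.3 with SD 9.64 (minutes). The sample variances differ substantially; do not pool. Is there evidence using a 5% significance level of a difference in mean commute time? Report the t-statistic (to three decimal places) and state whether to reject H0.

t = -2.471; reject H0

Let group 1 = site 1, group 2 = site 2. H0: μ_1 = μ_2; H1: μ_1 ≠ μ_2 (Welch's two-sample t-test, two-sided).
t = (x̄_1 − x̄_2)/√(s_1²/n_1 + s_2²/n_2) = (30.5 − 38.3)/√(3.28²/16 + 9.64²/10) = -2.471
Welch–Satterthwaite df ≈ 10.32
Two-sided p-value ≈ 0.0324
Since p ≈ 0.0324 < α = 0.05, reject H0; the evidence is statistically significant.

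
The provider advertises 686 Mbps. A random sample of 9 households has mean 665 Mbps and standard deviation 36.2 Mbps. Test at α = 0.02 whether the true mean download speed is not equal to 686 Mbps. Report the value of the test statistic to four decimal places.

-1.7403

H0: μ = 686; H1: μ ≠ 686 (one-sample t-test, two-sided).
t = (x̄ − μ₀)/(s/√n) = (665 − 686)/(36.2/√9) = -1.7403
df = n − 1 = 8
Two-sided p-value ≈ 0.1200
Since p ≈ 0.1200 > α = 0.02, fail to reject H0; the data do not provide sufficient evidence against H0.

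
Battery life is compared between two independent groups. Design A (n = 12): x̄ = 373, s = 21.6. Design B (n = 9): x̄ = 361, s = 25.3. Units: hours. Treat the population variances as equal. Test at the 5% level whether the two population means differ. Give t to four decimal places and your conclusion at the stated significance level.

t = 1.1715; fail to reject H0

Let group 1 = design A, group 2 = design B. H0: μ_1 = μ_2; H1: μ_1 ≠ μ_2 (two-sample pooled-variance t-test, two-sided).
s_p² = [(12−1)·21.6² + (9−1)·25.3²]/(12+9−2) = 539.625
t = (373 − 361)/√[539.625·(1/12 + 1/9)] = 1.1715
df = n₁ + n₂ − 2 = 19
Two-sided p-value ≈ 0.256
Since p ≈ 0.256 > α = 0.05, fail to reject H0; the data do not provide sufficient evidence against H0.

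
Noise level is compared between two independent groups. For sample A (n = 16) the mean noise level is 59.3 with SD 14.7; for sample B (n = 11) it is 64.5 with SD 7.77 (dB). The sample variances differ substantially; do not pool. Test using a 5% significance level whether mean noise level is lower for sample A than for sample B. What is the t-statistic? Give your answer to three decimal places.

Let group 1 = sample A, group 2 = sample B. H0: μ_1 = μ_2; H1: μ_1 < μ_2 (Welch's two-sample t-test, left-tailed).
t = (x̄_1 − x̄_2)/√(s_1²/n_1 + s_2²/n_2) = (59.3 − 64.5)/√(14.7²/16 + 7.77²/11) = -1.193
Welch–Satterthwaite df ≈ 23.78
p-value = P(T ≤ -1.193) ≈ 0.1223
Since p ≈ 0.1223 > α = 0.05, fail to reject H0; the data do not provide sufficient evidence against H0.

-1.193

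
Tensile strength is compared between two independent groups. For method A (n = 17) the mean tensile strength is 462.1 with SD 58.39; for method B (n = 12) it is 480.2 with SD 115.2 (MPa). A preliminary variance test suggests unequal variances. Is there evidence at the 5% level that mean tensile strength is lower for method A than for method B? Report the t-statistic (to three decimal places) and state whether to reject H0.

t = -0.501; fail to reject H0

Let group 1 = method A, group 2 = method B. H0: μ_1 = μ_2; H1: μ_1 < μ_2 (Welch's two-sample t-test, left-tailed).
t = (x̄_1 − x̄_2)/√(s_1²/n_1 + s_2²/n_2) = (462.1 − 480.2)/√(58.39²/17 + 115.2²/12) = -0.501
Welch–Satterthwaite df ≈ 15.01
p-value = P(T ≤ -0.501) ≈ 0.312
Since p ≈ 0.312 > α = 0.05, fail to reject H0; the data do not provide sufficient evidence against H0.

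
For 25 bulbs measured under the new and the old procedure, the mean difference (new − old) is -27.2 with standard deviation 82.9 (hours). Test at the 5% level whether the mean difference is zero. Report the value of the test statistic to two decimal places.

H0: μ_d = 0; H1: μ_d ≠ 0 (paired t-test on the differences, two-sided).
t = d̄/(s_d/√n) = -27.2/(82.9/√25) = -1.64
df = n − 1 = 24
Two-sided p-value ≈ 0.114
Since p ≈ 0.114 > α = 0.05, fail to reject H0; the evidence is not statistically significant.

-1.64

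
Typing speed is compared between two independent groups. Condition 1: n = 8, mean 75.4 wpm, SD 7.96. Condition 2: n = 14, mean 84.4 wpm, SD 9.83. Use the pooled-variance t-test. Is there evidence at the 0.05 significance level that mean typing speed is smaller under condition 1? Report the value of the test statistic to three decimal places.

Let group 1 = condition 1, group 2 = condition 2. H0: μ_1 = μ_2; H1: μ_1 < μ_2 (two-sample pooled-variance t-test, left-tailed).
s_p² = [(8−1)·7.96² + (14−1)·9.83²]/(8+14−2) = 84.9853
t = (75.4 − 84.4)/√[84.9853·(1/8 + 1/14)] = -2.203
df = n₁ + n₂ − 2 = 20
p-value = P(T ≤ -2.203) ≈ 0.020
Since p ≈ 0.020 < α = 0.05, reject H0; the evidence is statistically significant.

-2.203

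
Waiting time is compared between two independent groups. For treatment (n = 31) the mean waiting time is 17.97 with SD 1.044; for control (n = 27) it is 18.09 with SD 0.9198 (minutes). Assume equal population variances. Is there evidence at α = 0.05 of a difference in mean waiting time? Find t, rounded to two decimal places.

Let group 1 = treatment, group 2 = control. H0: μ_1 = μ_2; H1: μ_1 ≠ μ_2 (two-sample pooled-variance t-test, two-sided).
s_p² = [(31−1)·1.044² + (27−1)·0.9198²]/(31+27−2) = 0.976695
t = (17.97 − 18.09)/√[0.976695·(1/31 + 1/27)] = -0.46
df = n₁ + n₂ − 2 = 56
Two-sided p-value ≈ 0.646
Since p ≈ 0.646 > α = 0.05, fail to reject H0; the evidence is not statistically significant.

-0.46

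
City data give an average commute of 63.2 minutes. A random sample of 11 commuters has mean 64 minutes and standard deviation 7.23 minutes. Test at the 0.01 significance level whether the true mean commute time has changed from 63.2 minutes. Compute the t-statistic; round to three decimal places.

H0: μ = 63.2; H1: μ ≠ 63.2 (one-sample t-test, two-sided).
t = (x̄ − μ₀)/(s/√n) = (64 − 63.2)/(7.23/√11) = 0.367
df = n − 1 = 10
Two-sided p-value ≈ 0.7213
Since p ≈ 0.7213 > α = 0.01, fail to reject H0; the evidence is not statistically significant.

0.367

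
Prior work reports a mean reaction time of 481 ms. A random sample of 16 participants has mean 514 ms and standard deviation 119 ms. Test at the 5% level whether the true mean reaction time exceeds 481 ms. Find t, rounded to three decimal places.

1.109

H0: μ = 481; H1: μ > 481 (one-sample t-test, right-tailed).
t = (x̄ − μ₀)/(s/√n) = (514 − 481)/(119/√16) = 1.109
df = n − 1 = 15
p-value = P(T ≥ 1.109) ≈ 0.1424
Since p ≈ 0.1424 > α = 0.05, fail to reject H0; the evidence is not statistically significant.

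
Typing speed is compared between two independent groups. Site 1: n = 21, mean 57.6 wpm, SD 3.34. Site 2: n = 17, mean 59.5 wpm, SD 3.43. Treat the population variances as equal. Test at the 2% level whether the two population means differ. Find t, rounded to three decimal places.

Let group 1 = site 1, group 2 = site 2. H0: μ_1 = μ_2; H1: μ_1 ≠ μ_2 (two-sample pooled-variance t-test, two-sided).
s_p² = [(21−1)·3.34² + (17−1)·3.43²]/(21+17−2) = 11.4264
t = (57.6 − 59.5)/√[11.4264·(1/21 + 1/17)] = -1.723
df = n₁ + n₂ − 2 = 36
Two-sided p-value ≈ 0.094
Since p ≈ 0.094 > α = 0.02, fail to reject H0; the data do not provide sufficient evidence against H0.

-1.723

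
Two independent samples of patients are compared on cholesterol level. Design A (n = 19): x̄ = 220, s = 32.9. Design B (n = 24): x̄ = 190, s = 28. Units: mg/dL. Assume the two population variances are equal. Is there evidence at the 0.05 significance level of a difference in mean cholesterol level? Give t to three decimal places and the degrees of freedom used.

Let group 1 = design A, group 2 = design B. H0: μ_1 = μ_2; H1: μ_1 ≠ μ_2 (two-sample pooled-variance t-test, two-sided).
s_p² = [(19−1)·32.9² + (24−1)·28²]/(19+24−2) = 915.009
t = (220 − 190)/√[915.009·(1/19 + 1/24)] = 3.230
df = n₁ + n₂ − 2 = 41
Two-sided p-value ≈ 0.002
Since p ≈ 0.002 < α = 0.05, reject H0; the evidence is statistically significant.

t = 3.230, df = 41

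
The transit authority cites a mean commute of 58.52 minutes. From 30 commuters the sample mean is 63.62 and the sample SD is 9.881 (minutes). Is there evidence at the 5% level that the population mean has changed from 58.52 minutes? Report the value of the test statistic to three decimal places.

2.827

H0: μ = 58.52; H1: μ ≠ 58.52 (one-sample t-test, two-sided).
t = (x̄ − μ₀)/(s/√n) = (63.62 − 58.52)/(9.881/√30) = 2.827
df = n − 1 = 29
Two-sided p-value ≈ 0.008
Since p ≈ 0.008 < α = 0.05, reject H0; the data support H1.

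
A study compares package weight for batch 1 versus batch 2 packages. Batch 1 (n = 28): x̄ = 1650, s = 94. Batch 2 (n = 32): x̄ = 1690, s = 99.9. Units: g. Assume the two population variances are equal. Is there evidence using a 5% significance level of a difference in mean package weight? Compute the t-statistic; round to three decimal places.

-1.590

Let group 1 = batch 1, group 2 = batch 2. H0: μ_1 = μ_2; H1: μ_1 ≠ μ_2 (two-sample pooled-variance t-test, two-sided).
s_p² = [(28−1)·94² + (32−1)·99.9²]/(28+32−2) = 9447.45
t = (1650 − 1690)/√[9447.45·(1/28 + 1/32)] = -1.590
df = n₁ + n₂ − 2 = 58
Two-sided p-value ≈ 0.1172
Since p ≈ 0.1172 > α = 0.05, fail to reject H0; the data do not provide sufficient evidence against H0.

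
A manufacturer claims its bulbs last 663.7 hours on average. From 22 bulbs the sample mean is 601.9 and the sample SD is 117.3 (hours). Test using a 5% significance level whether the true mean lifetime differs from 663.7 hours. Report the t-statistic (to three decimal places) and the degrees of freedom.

t = -2.471, df = 21

H0: μ = 663.7; H1: μ ≠ 663.7 (one-sample t-test, two-sided).
t = (x̄ − μ₀)/(s/√n) = (601.9 − 663.7)/(117.3/√22) = -2.471
df = n − 1 = 21
Two-sided p-value ≈ 0.0221
Since p ≈ 0.0221 < α = 0.05, reject H0; the data support H1.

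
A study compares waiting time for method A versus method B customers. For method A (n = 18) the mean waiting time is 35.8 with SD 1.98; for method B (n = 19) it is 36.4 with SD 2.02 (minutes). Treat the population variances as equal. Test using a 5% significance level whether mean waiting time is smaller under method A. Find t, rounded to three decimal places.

Let group 1 = method A, group 2 = method B. H0: μ_1 = μ_2; H1: μ_1 < μ_2 (two-sample pooled-variance t-test, left-tailed).
s_p² = [(18−1)·1.98² + (19−1)·2.02²]/(18+19−2) = 4.00269
t = (35.8 − 36.4)/√[4.00269·(1/18 + 1/19)] = -0.912
df = n₁ + n₂ − 2 = 35
p-value = P(T ≤ -0.912) ≈ 0.1841
Since p ≈ 0.1841 > α = 0.05, fail to reject H0; the data do not provide sufficient evidence against H0.

-0.912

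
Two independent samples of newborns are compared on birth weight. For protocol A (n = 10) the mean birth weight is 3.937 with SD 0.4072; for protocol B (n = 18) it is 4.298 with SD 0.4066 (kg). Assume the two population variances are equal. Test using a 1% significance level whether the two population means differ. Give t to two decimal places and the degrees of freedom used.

Let group 1 = protocol A, group 2 = protocol B. H0: μ_1 = μ_2; H1: μ_1 ≠ μ_2 (two-sample pooled-variance t-test, two-sided).
s_p² = [(10−1)·0.4072² + (18−1)·0.4066²]/(10+18−2) = 0.165493
t = (3.937 − 4.298)/√[0.165493·(1/10 + 1/18)] = -2.25
df = n₁ + n₂ − 2 = 26
Two-sided p-value ≈ 0.033
Since p ≈ 0.033 > α = 0.01, fail to reject H0; the data do not provide sufficient evidence against H0.

t = -2.25, df = 26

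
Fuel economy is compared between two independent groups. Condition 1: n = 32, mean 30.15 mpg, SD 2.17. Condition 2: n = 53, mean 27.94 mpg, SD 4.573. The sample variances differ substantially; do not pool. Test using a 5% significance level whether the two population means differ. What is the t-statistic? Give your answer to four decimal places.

3.0026

Let group 1 = condition 1, group 2 = condition 2. H0: μ_1 = μ_2; H1: μ_1 ≠ μ_2 (Welch's two-sample t-test, two-sided).
t = (x̄_1 − x̄_2)/√(s_1²/n_1 + s_2²/n_2) = (30.15 − 27.94)/√(2.17²/32 + 4.573²/53) = 3.0026
Welch–Satterthwaite df ≈ 79.48
Two-sided p-value ≈ 0.004
Since p ≈ 0.004 < α = 0.05, reject H0; the data support H1.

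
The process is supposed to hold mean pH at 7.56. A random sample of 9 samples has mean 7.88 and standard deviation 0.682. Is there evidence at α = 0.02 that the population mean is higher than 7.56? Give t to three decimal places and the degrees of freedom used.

t = 1.408, df = 8

H0: μ = 7.56; H1: μ > 7.56 (one-sample t-test, right-tailed).
t = (x̄ − μ₀)/(s/√n) = (7.88 − 7.56)/(0.682/√9) = 1.408
df = n − 1 = 8
p-value = P(T ≥ 1.408) ≈ 0.0984
Since p ≈ 0.0984 > α = 0.02, fail to reject H0; the data do not provide sufficient evidence against H0.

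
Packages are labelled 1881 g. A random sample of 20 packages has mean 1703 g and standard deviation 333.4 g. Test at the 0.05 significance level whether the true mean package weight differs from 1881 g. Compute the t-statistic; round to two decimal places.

-2.39

H0: μ = 1881; H1: μ ≠ 1881 (one-sample t-test, two-sided).
t = (x̄ − μ₀)/(s/√n) = (1703 − 1881)/(333.4/√20) = -2.39
df = n − 1 = 19
Two-sided p-value ≈ 0.028
Since p ≈ 0.028 < α = 0.05, reject H0; the evidence is statistically significant.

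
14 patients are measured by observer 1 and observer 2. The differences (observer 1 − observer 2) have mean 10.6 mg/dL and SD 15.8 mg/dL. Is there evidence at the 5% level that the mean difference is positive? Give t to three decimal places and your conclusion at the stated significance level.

t = 2.510; reject H0

H0: μ_d = 0; H1: μ_d > 0 (paired t-test on the differences, right-tailed).
t = d̄/(s_d/√n) = 10.6/(15.8/√14) = 2.510
df = n − 1 = 13
p-value = P(T ≥ 2.510) ≈ 0.013
Since p ≈ 0.013 < α = 0.05, reject H0; the data support H1.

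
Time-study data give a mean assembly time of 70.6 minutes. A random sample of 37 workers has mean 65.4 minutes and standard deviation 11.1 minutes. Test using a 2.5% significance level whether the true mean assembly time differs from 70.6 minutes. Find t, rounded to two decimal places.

H0: μ = 70.6; H1: μ ≠ 70.6 (one-sample t-test, two-sided).
t = (x̄ − μ₀)/(s/√n) = (65.4 − 70.6)/(11.1/√37) = -2.85
df = n − 1 = 36
Two-sided p-value ≈ 0.007
Since p ≈ 0.007 < α = 0.025, reject H0; the evidence is statistically significant.

-2.85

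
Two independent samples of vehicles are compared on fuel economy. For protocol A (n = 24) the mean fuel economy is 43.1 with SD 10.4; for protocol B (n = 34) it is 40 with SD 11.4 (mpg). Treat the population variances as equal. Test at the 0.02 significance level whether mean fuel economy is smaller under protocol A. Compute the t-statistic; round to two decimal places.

Let group 1 = protocol A, group 2 = protocol B. H0: μ_1 = μ_2; H1: μ_1 < μ_2 (two-sample pooled-variance t-test, left-tailed).
s_p² = [(24−1)·10.4² + (34−1)·11.4²]/(24+34−2) = 121.006
t = (43.1 − 40)/√[121.006·(1/24 + 1/34)] = 1.06
df = n₁ + n₂ − 2 = 56
p-value = P(T ≤ 1.06) ≈ 0.8525
Since p ≈ 0.8525 > α = 0.02, fail to reject H0; the evidence is not statistically significant.

1.06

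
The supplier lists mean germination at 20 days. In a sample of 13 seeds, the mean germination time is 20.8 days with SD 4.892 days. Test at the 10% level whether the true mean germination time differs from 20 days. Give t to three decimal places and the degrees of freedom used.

H0: μ = 20; H1: μ ≠ 20 (one-sample t-test, two-sided).
t = (x̄ − μ₀)/(s/√n) = (20.8 − 20)/(4.892/√13) = 0.590
df = n − 1 = 12
Two-sided p-value ≈ 0.566
Since p ≈ 0.566 > α = 0.1, fail to reject H0; the evidence is not statistically significant.

t = 0.590, df = 12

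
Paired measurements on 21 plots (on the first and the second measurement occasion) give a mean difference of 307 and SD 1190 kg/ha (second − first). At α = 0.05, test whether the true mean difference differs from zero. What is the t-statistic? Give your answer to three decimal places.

1.182

H0: μ_d = 0; H1: μ_d ≠ 0 (paired t-test on the differences, two-sided).
t = d̄/(s_d/√n) = 307/(1190/√21) = 1.182
df = n − 1 = 20
Two-sided p-value ≈ 0.251
Since p ≈ 0.251 > α = 0.05, fail to reject H0; the evidence is not statistically significant.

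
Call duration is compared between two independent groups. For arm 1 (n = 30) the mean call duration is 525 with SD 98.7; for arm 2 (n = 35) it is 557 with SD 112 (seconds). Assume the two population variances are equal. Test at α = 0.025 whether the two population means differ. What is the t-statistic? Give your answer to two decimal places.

Let group 1 = arm 1, group 2 = arm 2. H0: μ_1 = μ_2; H1: μ_1 ≠ μ_2 (two-sample pooled-variance t-test, two-sided).
s_p² = [(30−1)·98.7² + (35−1)·112²]/(30+35−2) = 11254
t = (525 − 557)/√[11254·(1/30 + 1/35)] = -1.21
df = n₁ + n₂ − 2 = 63
Two-sided p-value ≈ 0.230
Since p ≈ 0.230 > α = 0.025, fail to reject H0; the data do not provide sufficient evidence against H0.

-1.21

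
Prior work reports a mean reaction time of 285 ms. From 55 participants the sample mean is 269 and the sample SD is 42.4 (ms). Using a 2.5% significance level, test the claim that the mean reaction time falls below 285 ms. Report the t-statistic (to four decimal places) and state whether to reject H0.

H0: μ = 285; H1: μ < 285 (one-sample t-test, left-tailed).
t = (x̄ − μ₀)/(s/√n) = (269 − 285)/(42.4/√55) = -2.7986
df = n − 1 = 54
p-value = P(T ≤ -2.7986) ≈ 0.004
Since p ≈ 0.004 < α = 0.025, reject H0; the evidence is statistically significant.

t = -2.7986; reject H0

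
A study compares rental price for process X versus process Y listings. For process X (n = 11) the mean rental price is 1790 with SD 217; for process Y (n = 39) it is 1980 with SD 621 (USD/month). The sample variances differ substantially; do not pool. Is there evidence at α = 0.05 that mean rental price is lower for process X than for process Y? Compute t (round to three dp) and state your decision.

t = -1.596; fail to reject H0

Let group 1 = process X, group 2 = process Y. H0: μ_1 = μ_2; H1: μ_1 < μ_2 (Welch's two-sample t-test, left-tailed).
t = (x̄_1 − x̄_2)/√(s_1²/n_1 + s_2²/n_2) = (1790 − 1980)/√(217²/11 + 621²/39) = -1.596
Welch–Satterthwaite df ≈ 45.57
p-value = P(T ≤ -1.596) ≈ 0.0587
Since p ≈ 0.0587 > α = 0.05, fail to reject H0; the data do not provide sufficient evidence against H0.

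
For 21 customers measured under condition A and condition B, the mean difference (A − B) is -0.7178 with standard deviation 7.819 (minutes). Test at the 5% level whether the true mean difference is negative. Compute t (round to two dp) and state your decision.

t = -0.42; fail to reject H0

H0: μ_d = 0; H1: μ_d < 0 (paired t-test on the differences, left-tailed).
t = d̄/(s_d/√n) = -0.7178/(7.819/√21) = -0.42
df = n − 1 = 20
p-value = P(T ≤ -0.42) ≈ 0.339
Since p ≈ 0.339 > α = 0.05, fail to reject H0; the data do not provide sufficient evidence against H0.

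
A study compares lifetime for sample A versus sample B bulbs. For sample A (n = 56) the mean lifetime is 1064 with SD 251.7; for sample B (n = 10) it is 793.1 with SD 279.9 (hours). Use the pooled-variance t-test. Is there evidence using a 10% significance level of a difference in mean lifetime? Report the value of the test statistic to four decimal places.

3.0842

Let group 1 = sample A, group 2 = sample B. H0: μ_1 = μ_2; H1: μ_1 ≠ μ_2 (two-sample pooled-variance t-test, two-sided).
s_p² = [(56−1)·251.7² + (10−1)·279.9²]/(56+10−2) = 65461
t = (1064 − 793.1)/√[65461·(1/56 + 1/10)] = 3.0842
df = n₁ + n₂ − 2 = 64
Two-sided p-value ≈ 0.0030
Since p ≈ 0.0030 < α = 0.1, reject H0; the data support H1.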